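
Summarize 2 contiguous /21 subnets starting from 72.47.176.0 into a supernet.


Original prefix: /21
Number of subnets: 2 = 2^1
New prefix = 21 - 1 = 20
Supernet: 72.47.176.0/20


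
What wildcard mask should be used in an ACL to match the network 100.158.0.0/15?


Subnet mask: 255.254.0.0
Wildcard = 255.255.255.255 - subnet mask
255 - 255 = 0
255 - 254 = 1
255 - 0 = 255
255 - 0 = 255
Wildcard: 0.1.255.255


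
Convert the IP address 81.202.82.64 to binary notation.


81 = 01010001
202 = 11001010
82 = 01010010
64 = 01000000
Binary: 01010001.11001010.01010010.01000000


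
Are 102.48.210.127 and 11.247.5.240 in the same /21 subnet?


Mask: 255.255.248.0
102.48.210.127 AND mask = 102.48.208.0
11.247.5.240 AND mask = 11.247.0.0
No, different subnets (102.48.208.0 vs 11.247.0.0)


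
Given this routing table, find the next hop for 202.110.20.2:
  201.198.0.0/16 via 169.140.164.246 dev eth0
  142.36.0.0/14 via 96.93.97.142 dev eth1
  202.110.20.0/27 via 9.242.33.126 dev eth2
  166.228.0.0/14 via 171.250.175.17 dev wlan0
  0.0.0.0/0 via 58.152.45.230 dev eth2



Longest prefix match for 202.110.20.2:
  /16 201.198.0.0: no
  /14 142.36.0.0: no
  /27 202.110.20.0: MATCH
  /14 166.228.0.0: no
  /0 0.0.0.0: MATCH
Selected: next-hop 9.242.33.126 via eth2 (matched /27)


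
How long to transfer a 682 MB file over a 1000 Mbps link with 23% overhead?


Effective throughput = 1000 * (1 - 23/100) = 770 Mbps
File size in Mb = 682 * 8 = 5456 Mb
Time = 5456 / 770
Time = 7.0857 seconds


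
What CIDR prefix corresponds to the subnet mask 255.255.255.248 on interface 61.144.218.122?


Binary: 11111111.11111111.11111111.11111000
Count leading 1s
Prefix: /29


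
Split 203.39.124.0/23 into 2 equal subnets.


New prefix = 23 + 1 = 24
Each subnet has 256 addresses
  203.39.124.0/24
  203.39.125.0/24
Subnets: 203.39.124.0/24, 203.39.125.0/24


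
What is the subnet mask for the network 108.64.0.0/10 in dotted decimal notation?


/10 means 10 network bits, 22 host bits
Binary: 11111111110000000000000000000000
Mask: 255.192.0.0


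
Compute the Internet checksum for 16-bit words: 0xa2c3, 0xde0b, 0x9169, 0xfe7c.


Sum all words (with carry folding):
+ 0xa2c3 = 0xa2c3
+ 0xde0b = 0x80cf
+ 0x9169 = 0x1239
+ 0xfe7c = 0x10b6
One's complement: ~0x10b6
Checksum = 0xef49


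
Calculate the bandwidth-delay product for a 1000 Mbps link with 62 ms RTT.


BDP = bandwidth * RTT
= 1000 Mbps * 62 ms
= 1000 * 1e6 * 62 / 1000 bits
= 62000000 bits
= 7750000 bytes
= 7568.3594 KB
BDP = 62000000 bits (7750000 bytes)


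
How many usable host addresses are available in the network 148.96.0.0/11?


Host bits = 32 - 11 = 21
Total addresses = 2^21 = 2097152
Usable = total - 2 (network and broadcast)
Usable hosts: 2097150


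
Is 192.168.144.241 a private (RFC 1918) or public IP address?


RFC 1918 private ranges:
  10.0.0.0/8 (10.0.0.0 - 10.255.255.255)
  172.16.0.0/12 (172.16.0.0 - 172.31.255.255)
  192.168.0.0/16 (192.168.0.0 - 192.168.255.255)
Private (in 192.168.0.0/16)


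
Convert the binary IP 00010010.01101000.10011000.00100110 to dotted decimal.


00010010 = 18
01101000 = 104
10011000 = 152
00100110 = 38
IP: 18.104.152.38


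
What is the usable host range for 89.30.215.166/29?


Network: 89.30.215.160
Broadcast: 89.30.215.167
First usable = network + 1
Last usable = broadcast - 1
Range: 89.30.215.161 to 89.30.215.166


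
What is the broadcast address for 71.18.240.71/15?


Network: 71.18.0.0/15
Host bits = 17
Set all host bits to 1:
Broadcast: 71.19.255.255


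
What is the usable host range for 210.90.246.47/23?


Network: 210.90.246.0
Broadcast: 210.90.247.255
First usable = network + 1
Last usable = broadcast - 1
Range: 210.90.246.1 to 210.90.247.254


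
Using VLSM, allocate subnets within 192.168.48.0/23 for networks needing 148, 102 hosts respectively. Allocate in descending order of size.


148 hosts -> /24 (254 usable): 192.168.48.0/24
102 hosts -> /25 (126 usable): 192.168.49.0/25
Allocation: 192.168.48.0/24 (148 hosts, 254 usable); 192.168.49.0/25 (102 hosts, 126 usable)


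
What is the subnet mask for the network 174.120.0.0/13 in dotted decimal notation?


/13 means 13 network bits, 19 host bits
Binary: 11111111111110000000000000000000
Mask: 255.248.0.0


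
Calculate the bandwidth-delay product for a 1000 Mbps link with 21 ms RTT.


BDP = bandwidth * RTT
= 1000 Mbps * 21 ms
= 1000 * 1e6 * 21 / 1000 bits
= 21000000 bits
= 2625000 bytes
= 2563.4766 KB
BDP = 21000000 bits (2625000 bytes)


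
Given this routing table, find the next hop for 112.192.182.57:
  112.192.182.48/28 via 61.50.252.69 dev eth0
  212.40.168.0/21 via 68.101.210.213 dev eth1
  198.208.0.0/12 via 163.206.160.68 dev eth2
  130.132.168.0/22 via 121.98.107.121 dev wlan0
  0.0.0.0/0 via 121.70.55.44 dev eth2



Longest prefix match for 112.192.182.57:
  /28 112.192.182.48: MATCH
  /21 212.40.168.0: no
  /12 198.208.0.0: no
  /22 130.132.168.0: no
  /0 0.0.0.0: MATCH
Selected: next-hop 61.50.252.69 via eth0 (matched /28)


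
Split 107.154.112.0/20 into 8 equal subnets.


New prefix = 20 + 3 = 23
Each subnet has 512 addresses
  107.154.112.0/23
  107.154.114.0/23
  107.154.116.0/23
  107.154.118.0/23
  107.154.120.0/23
  107.154.122.0/23
  107.154.124.0/23
  107.154.126.0/23
Subnets: 107.154.112.0/23, 107.154.114.0/23, 107.154.116.0/23, 107.154.118.0/23, 107.154.120.0/23, 107.154.122.0/23, 107.154.124.0/23, 107.154.126.0/23


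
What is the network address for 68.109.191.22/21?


IP:   01000100.01101101.10111111.00010110
Mask: 11111111.11111111.11111000.00000000
AND operation:
Net:  01000100.01101101.10111000.00000000
Network: 68.109.184.0/21


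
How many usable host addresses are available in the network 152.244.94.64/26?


Host bits = 32 - 26 = 6
Total addresses = 2^6 = 64
Usable = total - 2 (network and broadcast)
Usable hosts: 62


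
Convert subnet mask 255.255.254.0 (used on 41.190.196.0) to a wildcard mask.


Subnet mask: 255.255.254.0
Wildcard = 255.255.255.255 - subnet mask
255 - 255 = 0
255 - 255 = 0
255 - 254 = 1
255 - 0 = 255
Wildcard: 0.0.1.255


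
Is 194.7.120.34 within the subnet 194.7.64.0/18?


Subnet network: 194.7.64.0
Test IP AND mask: 194.7.64.0
Yes, 194.7.120.34 is in 194.7.64.0/18


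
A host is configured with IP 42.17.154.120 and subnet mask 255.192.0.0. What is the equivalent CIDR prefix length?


Binary: 11111111.11000000.00000000.00000000
Count leading 1s
Prefix: /10


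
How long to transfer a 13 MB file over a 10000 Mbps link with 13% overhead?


Effective throughput = 10000 * (1 - 13/100) = 8700 Mbps
File size in Mb = 13 * 8 = 104 Mb
Time = 104 / 8700
Time = 0.012 seconds


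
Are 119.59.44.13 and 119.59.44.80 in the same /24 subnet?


Mask: 255.255.255.0
119.59.44.13 AND mask = 119.59.44.0
119.59.44.80 AND mask = 119.59.44.0
Yes, same subnet (119.59.44.0)


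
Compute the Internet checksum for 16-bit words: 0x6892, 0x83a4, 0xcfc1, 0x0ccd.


Sum all words (with carry folding):
+ 0x6892 = 0x6892
+ 0x83a4 = 0xec36
+ 0xcfc1 = 0xbbf8
+ 0x0ccd = 0xc8c5
One's complement: ~0xc8c5
Checksum = 0x373a


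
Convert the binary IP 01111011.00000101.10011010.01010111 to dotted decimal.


01111011 = 123
00000101 = 5
10011010 = 154
01010111 = 87
IP: 123.5.154.87


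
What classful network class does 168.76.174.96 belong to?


First octet: 168
Binary: 10101000
10xxxxxx -> Class B (128-191)
Class B, default mask 255.255.0.0 (/16)


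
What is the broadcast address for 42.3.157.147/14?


Network: 42.0.0.0/14
Host bits = 18
Set all host bits to 1:
Broadcast: 42.3.255.255


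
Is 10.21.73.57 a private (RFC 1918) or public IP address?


RFC 1918 private ranges:
  10.0.0.0/8 (10.0.0.0 - 10.255.255.255)
  172.16.0.0/12 (172.16.0.0 - 172.31.255.255)
  192.168.0.0/16 (192.168.0.0 - 192.168.255.255)
Private (in 10.0.0.0/8)


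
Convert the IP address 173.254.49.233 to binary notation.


173 = 10101101
254 = 11111110
49 = 00110001
233 = 11101001
Binary: 10101101.11111110.00110001.11101001


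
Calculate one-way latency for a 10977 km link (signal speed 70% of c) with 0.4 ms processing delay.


Speed = 0.7 * 3e5 km/s = 210000 km/s
Propagation delay = 10977 / 210000 = 0.0523 s = 52.2714 ms
Processing delay = 0.4 ms
Total one-way latency = 52.6714 ms


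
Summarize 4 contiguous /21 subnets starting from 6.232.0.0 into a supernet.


Original prefix: /21
Number of subnets: 4 = 2^2
New prefix = 21 - 2 = 19
Supernet: 6.232.0.0/19


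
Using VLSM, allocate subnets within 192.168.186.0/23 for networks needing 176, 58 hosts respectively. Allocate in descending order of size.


176 hosts -> /24 (254 usable): 192.168.186.0/24
58 hosts -> /26 (62 usable): 192.168.187.0/26
Allocation: 192.168.186.0/24 (176 hosts, 254 usable); 192.168.187.0/26 (58 hosts, 62 usable)


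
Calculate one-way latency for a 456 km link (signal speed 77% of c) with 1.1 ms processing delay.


Speed = 0.77 * 3e5 km/s = 231000 km/s
Propagation delay = 456 / 231000 = 0.002 s = 1.974 ms
Processing delay = 1.1 ms
Total one-way latency = 3.074 ms


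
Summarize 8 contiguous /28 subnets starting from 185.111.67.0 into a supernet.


Original prefix: /28
Number of subnets: 8 = 2^3
New prefix = 28 - 3 = 25
Supernet: 185.111.67.0/25


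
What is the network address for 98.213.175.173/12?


IP:   01100010.11010101.10101111.10101101
Mask: 11111111.11110000.00000000.00000000
AND operation:
Net:  01100010.11010000.00000000.00000000
Network: 98.208.0.0/12


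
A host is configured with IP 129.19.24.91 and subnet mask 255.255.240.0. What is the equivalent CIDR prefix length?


Binary: 11111111.11111111.11110000.00000000
Count leading 1s
Prefix: /20


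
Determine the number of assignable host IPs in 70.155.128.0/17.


Host bits = 32 - 17 = 15
Total addresses = 2^15 = 32768
Usable = total - 2 (network and broadcast)
Usable hosts: 32766


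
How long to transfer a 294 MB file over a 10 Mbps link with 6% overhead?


Effective throughput = 10 * (1 - 6/100) = 9.4 Mbps
File size in Mb = 294 * 8 = 2352 Mb
Time = 2352 / 9.4
Time = 250.2128 seconds


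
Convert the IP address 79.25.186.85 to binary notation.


79 = 01001111
25 = 00011001
186 = 10111010
85 = 01010101
Binary: 01001111.00011001.10111010.01010101


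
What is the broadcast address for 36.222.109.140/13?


Network: 36.216.0.0/13
Host bits = 19
Set all host bits to 1:
Broadcast: 36.223.255.255


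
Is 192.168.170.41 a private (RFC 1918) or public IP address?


RFC 1918 private ranges:
  10.0.0.0/8 (10.0.0.0 - 10.255.255.255)
  172.16.0.0/12 (172.16.0.0 - 172.31.255.255)
  192.168.0.0/16 (192.168.0.0 - 192.168.255.255)
Private (in 192.168.0.0/16)


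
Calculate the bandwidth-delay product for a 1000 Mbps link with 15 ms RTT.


BDP = bandwidth * RTT
= 1000 Mbps * 15 ms
= 1000 * 1e6 * 15 / 1000 bits
= 15000000 bits
= 1875000 bytes
= 1831.0547 KB
BDP = 15000000 bits (1875000 bytes)


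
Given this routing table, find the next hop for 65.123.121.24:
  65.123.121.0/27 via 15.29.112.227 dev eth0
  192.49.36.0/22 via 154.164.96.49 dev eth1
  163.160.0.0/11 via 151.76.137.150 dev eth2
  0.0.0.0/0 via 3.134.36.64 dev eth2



Longest prefix match for 65.123.121.24:
  /27 65.123.121.0: MATCH
  /22 192.49.36.0: no
  /11 163.160.0.0: no
  /0 0.0.0.0: MATCH
Selected: next-hop 15.29.112.227 via eth0 (matched /27)


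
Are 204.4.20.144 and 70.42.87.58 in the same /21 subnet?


Mask: 255.255.248.0
204.4.20.144 AND mask = 204.4.16.0
70.42.87.58 AND mask = 70.42.80.0
No, different subnets (204.4.16.0 vs 70.42.80.0)


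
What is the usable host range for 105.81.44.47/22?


Network: 105.81.44.0
Broadcast: 105.81.47.255
First usable = network + 1
Last usable = broadcast - 1
Range: 105.81.44.1 to 105.81.47.254


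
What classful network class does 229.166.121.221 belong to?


First octet: 229
Binary: 11100101
1110xxxx -> Class D (224-239)
Class D (multicast), default mask N/A


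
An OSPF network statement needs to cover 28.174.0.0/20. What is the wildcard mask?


Subnet mask: 255.255.240.0
Wildcard = 255.255.255.255 - subnet mask
255 - 255 = 0
255 - 255 = 0
255 - 240 = 15
255 - 0 = 255
Wildcard: 0.0.15.255


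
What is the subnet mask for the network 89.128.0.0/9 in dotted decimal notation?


/9 means 9 network bits, 23 host bits
Binary: 11111111100000000000000000000000
Mask: 255.128.0.0


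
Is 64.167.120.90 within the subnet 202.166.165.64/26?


Subnet network: 202.166.165.64
Test IP AND mask: 64.167.120.64
No, 64.167.120.90 is not in 202.166.165.64/26


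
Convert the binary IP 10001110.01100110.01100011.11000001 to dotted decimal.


10001110 = 142
01100110 = 102
01100011 = 99
11000001 = 193
IP: 142.102.99.193


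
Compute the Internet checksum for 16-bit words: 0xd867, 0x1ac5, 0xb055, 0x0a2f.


Sum all words (with carry folding):
+ 0xd867 = 0xd867
+ 0x1ac5 = 0xf32c
+ 0xb055 = 0xa382
+ 0x0a2f = 0xadb1
One's complement: ~0xadb1
Checksum = 0x524e


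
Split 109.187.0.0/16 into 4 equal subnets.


New prefix = 16 + 2 = 18
Each subnet has 16384 addresses
  109.187.0.0/18
  109.187.64.0/18
  109.187.128.0/18
  109.187.192.0/18
Subnets: 109.187.0.0/18, 109.187.64.0/18, 109.187.128.0/18, 109.187.192.0/18


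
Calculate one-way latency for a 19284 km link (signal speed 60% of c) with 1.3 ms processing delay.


Speed = 0.6 * 3e5 km/s = 180000 km/s
Propagation delay = 19284 / 180000 = 0.1071 s = 107.1333 ms
Processing delay = 1.3 ms
Total one-way latency = 108.4333 ms


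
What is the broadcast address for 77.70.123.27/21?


Network: 77.70.120.0/21
Host bits = 11
Set all host bits to 1:
Broadcast: 77.70.127.255


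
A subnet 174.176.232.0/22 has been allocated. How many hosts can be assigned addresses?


Host bits = 32 - 22 = 10
Total addresses = 2^10 = 1024
Usable = total - 2 (network and broadcast)
Usable hosts: 1022


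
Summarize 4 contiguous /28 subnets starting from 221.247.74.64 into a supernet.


Original prefix: /28
Number of subnets: 4 = 2^2
New prefix = 28 - 2 = 26
Supernet: 221.247.74.64/26


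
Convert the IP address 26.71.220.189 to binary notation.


26 = 00011010
71 = 01000111
220 = 11011100
189 = 10111101
Binary: 00011010.01000111.11011100.10111101


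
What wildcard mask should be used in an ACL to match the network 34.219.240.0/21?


Subnet mask: 255.255.248.0
Wildcard = 255.255.255.255 - subnet mask
255 - 255 = 0
255 - 255 = 0
255 - 248 = 7
255 - 0 = 255
Wildcard: 0.0.7.255


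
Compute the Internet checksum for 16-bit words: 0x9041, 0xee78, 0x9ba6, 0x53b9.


Sum all words (with carry folding):
+ 0x9041 = 0x9041
+ 0xee78 = 0x7eba
+ 0x9ba6 = 0x1a61
+ 0x53b9 = 0x6e1a
One's complement: ~0x6e1a
Checksum = 0x91e5


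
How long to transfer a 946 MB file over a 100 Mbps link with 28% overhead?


Effective throughput = 100 * (1 - 28/100) = 72 Mbps
File size in Mb = 946 * 8 = 7568 Mb
Time = 7568 / 72
Time = 105.1111 seconds


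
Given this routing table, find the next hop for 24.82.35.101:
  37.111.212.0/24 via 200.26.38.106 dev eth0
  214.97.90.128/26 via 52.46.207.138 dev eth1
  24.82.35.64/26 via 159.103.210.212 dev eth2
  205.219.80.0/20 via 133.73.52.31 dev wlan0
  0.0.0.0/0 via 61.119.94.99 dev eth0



Longest prefix match for 24.82.35.101:
  /24 37.111.212.0: no
  /26 214.97.90.128: no
  /26 24.82.35.64: MATCH
  /20 205.219.80.0: no
  /0 0.0.0.0: MATCH
Selected: next-hop 159.103.210.212 via eth2 (matched /26)


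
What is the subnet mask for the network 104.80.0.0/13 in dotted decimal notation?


/13 means 13 network bits, 19 host bits
Binary: 11111111111110000000000000000000
Mask: 255.248.0.0


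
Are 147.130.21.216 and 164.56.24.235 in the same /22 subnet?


Mask: 255.255.252.0
147.130.21.216 AND mask = 147.130.20.0
164.56.24.235 AND mask = 164.56.24.0
No, different subnets (147.130.20.0 vs 164.56.24.0)


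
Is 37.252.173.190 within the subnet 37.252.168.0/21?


Subnet network: 37.252.168.0
Test IP AND mask: 37.252.168.0
Yes, 37.252.173.190 is in 37.252.168.0/21


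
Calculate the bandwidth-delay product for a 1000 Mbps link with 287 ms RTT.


BDP = bandwidth * RTT
= 1000 Mbps * 287 ms
= 1000 * 1e6 * 287 / 1000 bits
= 287000000 bits
= 35875000 bytes
= 35034.1797 KB
BDP = 287000000 bits (35875000 bytes)


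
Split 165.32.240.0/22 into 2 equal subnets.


New prefix = 22 + 1 = 23
Each subnet has 512 addresses
  165.32.240.0/23
  165.32.242.0/23
Subnets: 165.32.240.0/23, 165.32.242.0/23


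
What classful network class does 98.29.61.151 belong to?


First octet: 98
Binary: 01100010
0xxxxxxx -> Class A (1-126)
Class A, default mask 255.0.0.0 (/8)


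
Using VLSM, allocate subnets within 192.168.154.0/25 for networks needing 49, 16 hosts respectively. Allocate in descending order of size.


49 hosts -> /26 (62 usable): 192.168.154.0/26
16 hosts -> /27 (30 usable): 192.168.154.64/27
Allocation: 192.168.154.0/26 (49 hosts, 62 usable); 192.168.154.64/27 (16 hosts, 30 usable)


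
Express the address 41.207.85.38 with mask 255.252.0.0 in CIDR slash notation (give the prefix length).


Binary: 11111111.11111100.00000000.00000000
Count leading 1s
Prefix: /14


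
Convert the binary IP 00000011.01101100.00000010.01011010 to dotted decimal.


00000011 = 3
01101100 = 108
00000010 = 2
01011010 = 90
IP: 3.108.2.90


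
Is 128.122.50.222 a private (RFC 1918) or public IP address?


RFC 1918 private ranges:
  10.0.0.0/8 (10.0.0.0 - 10.255.255.255)
  172.16.0.0/12 (172.16.0.0 - 172.31.255.255)
  192.168.0.0/16 (192.168.0.0 - 192.168.255.255)
Public (not in any RFC 1918 range)


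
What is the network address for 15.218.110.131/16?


IP:   00001111.11011010.01101110.10000011
Mask: 11111111.11111111.00000000.00000000
AND operation:
Net:  00001111.11011010.00000000.00000000
Network: 15.218.0.0/16


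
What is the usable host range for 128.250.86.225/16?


Network: 128.250.0.0
Broadcast: 128.250.255.255
First usable = network + 1
Last usable = broadcast - 1
Range: 128.250.0.1 to 128.250.255.254


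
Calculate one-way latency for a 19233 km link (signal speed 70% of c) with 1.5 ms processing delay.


Speed = 0.7 * 3e5 km/s = 210000 km/s
Propagation delay = 19233 / 210000 = 0.0916 s = 91.5857 ms
Processing delay = 1.5 ms
Total one-way latency = 93.0857 ms


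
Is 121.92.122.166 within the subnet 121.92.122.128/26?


Subnet network: 121.92.122.128
Test IP AND mask: 121.92.122.128
Yes, 121.92.122.166 is in 121.92.122.128/26


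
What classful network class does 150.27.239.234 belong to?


First octet: 150
Binary: 10010110
10xxxxxx -> Class B (128-191)
Class B, default mask 255.255.0.0 (/16)


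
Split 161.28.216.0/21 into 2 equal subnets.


New prefix = 21 + 1 = 22
Each subnet has 1024 addresses
  161.28.216.0/22
  161.28.220.0/22
Subnets: 161.28.216.0/22, 161.28.220.0/22


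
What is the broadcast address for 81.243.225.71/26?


Network: 81.243.225.64/26
Host bits = 6
Set all host bits to 1:
Broadcast: 81.243.225.127


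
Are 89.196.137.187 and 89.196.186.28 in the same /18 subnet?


Mask: 255.255.192.0
89.196.137.187 AND mask = 89.196.128.0
89.196.186.28 AND mask = 89.196.128.0
Yes, same subnet (89.196.128.0)


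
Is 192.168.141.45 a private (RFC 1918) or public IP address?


RFC 1918 private ranges:
  10.0.0.0/8 (10.0.0.0 - 10.255.255.255)
  172.16.0.0/12 (172.16.0.0 - 172.31.255.255)
  192.168.0.0/16 (192.168.0.0 - 192.168.255.255)
Private (in 192.168.0.0/16)


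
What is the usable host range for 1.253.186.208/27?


Network: 1.253.186.192
Broadcast: 1.253.186.223
First usable = network + 1
Last usable = broadcast - 1
Range: 1.253.186.193 to 1.253.186.222


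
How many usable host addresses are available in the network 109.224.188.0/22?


Host bits = 32 - 22 = 10
Total addresses = 2^10 = 1024
Usable = total - 2 (network and broadcast)
Usable hosts: 1022


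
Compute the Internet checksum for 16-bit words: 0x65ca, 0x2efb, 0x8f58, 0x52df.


Sum all words (with carry folding):
+ 0x65ca = 0x65ca
+ 0x2efb = 0x94c5
+ 0x8f58 = 0x241e
+ 0x52df = 0x76fd
One's complement: ~0x76fd
Checksum = 0x8902


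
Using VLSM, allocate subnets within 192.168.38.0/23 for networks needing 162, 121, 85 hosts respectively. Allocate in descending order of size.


162 hosts -> /24 (254 usable): 192.168.38.0/24
121 hosts -> /25 (126 usable): 192.168.39.0/25
85 hosts -> /25 (126 usable): 192.168.39.128/25
Allocation: 192.168.38.0/24 (162 hosts, 254 usable); 192.168.39.0/25 (121 hosts, 126 usable); 192.168.39.128/25 (85 hosts, 126 usable)


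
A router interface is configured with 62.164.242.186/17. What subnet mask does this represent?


/17 means 17 network bits, 15 host bits
Binary: 11111111111111111000000000000000
Mask: 255.255.128.0


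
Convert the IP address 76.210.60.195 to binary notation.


76 = 01001100
210 = 11010010
60 = 00111100
195 = 11000011
Binary: 01001100.11010010.00111100.11000011


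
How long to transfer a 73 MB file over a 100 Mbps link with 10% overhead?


Effective throughput = 100 * (1 - 10/100) = 90 Mbps
File size in Mb = 73 * 8 = 584 Mb
Time = 584 / 90
Time = 6.4889 seconds


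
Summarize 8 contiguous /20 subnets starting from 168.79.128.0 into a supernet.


Original prefix: /20
Number of subnets: 8 = 2^3
New prefix = 20 - 3 = 17
Supernet: 168.79.128.0/17


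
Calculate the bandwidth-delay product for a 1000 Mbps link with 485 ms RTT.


BDP = bandwidth * RTT
= 1000 Mbps * 485 ms
= 1000 * 1e6 * 485 / 1000 bits
= 485000000 bits
= 60625000 bytes
= 59204.1016 KB
BDP = 485000000 bits (60625000 bytes)


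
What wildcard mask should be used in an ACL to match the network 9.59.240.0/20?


Subnet mask: 255.255.240.0
Wildcard = 255.255.255.255 - subnet mask
255 - 255 = 0
255 - 255 = 0
255 - 240 = 15
255 - 0 = 255
Wildcard: 0.0.15.255


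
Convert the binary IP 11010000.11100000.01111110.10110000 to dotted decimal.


11010000 = 208
11100000 = 224
01111110 = 126
10110000 = 176
IP: 208.224.126.176


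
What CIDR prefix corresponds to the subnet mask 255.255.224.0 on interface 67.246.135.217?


Binary: 11111111.11111111.11100000.00000000
Count leading 1s
Prefix: /19


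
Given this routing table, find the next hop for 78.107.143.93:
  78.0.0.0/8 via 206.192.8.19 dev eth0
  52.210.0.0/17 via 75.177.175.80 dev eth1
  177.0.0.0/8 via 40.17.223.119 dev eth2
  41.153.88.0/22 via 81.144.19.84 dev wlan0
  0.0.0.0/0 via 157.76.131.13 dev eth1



Longest prefix match for 78.107.143.93:
  /8 78.0.0.0: MATCH
  /17 52.210.0.0: no
  /8 177.0.0.0: no
  /22 41.153.88.0: no
  /0 0.0.0.0: MATCH
Selected: next-hop 206.192.8.19 via eth0 (matched /8)


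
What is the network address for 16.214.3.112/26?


IP:   00010000.11010110.00000011.01110000
Mask: 11111111.11111111.11111111.11000000
AND operation:
Net:  00010000.11010110.00000011.01000000
Network: 16.214.3.64/26


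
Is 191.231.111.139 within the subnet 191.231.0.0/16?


Subnet network: 191.231.0.0
Test IP AND mask: 191.231.0.0
Yes, 191.231.111.139 is in 191.231.0.0/16


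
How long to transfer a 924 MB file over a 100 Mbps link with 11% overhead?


Effective throughput = 100 * (1 - 11/100) = 89 Mbps
File size in Mb = 924 * 8 = 7392 Mb
Time = 7392 / 89
Time = 83.0562 seconds


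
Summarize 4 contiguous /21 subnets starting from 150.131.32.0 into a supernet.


Original prefix: /21
Number of subnets: 4 = 2^2
New prefix = 21 - 2 = 19
Supernet: 150.131.32.0/19


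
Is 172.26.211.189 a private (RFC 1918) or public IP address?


RFC 1918 private ranges:
  10.0.0.0/8 (10.0.0.0 - 10.255.255.255)
  172.16.0.0/12 (172.16.0.0 - 172.31.255.255)
  192.168.0.0/16 (192.168.0.0 - 192.168.255.255)
Private (in 172.16.0.0/12)


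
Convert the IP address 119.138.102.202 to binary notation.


119 = 01110111
138 = 10001010
102 = 01100110
202 = 11001010
Binary: 01110111.10001010.01100110.11001010


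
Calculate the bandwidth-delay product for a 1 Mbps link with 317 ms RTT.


BDP = bandwidth * RTT
= 1 Mbps * 317 ms
= 1 * 1e6 * 317 / 1000 bits
= 317000 bits
= 39625 bytes
= 38.6963 KB
BDP = 317000 bits (39625 bytes)


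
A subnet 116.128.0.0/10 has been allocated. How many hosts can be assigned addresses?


Host bits = 32 - 10 = 22
Total addresses = 2^22 = 4194304
Usable = total - 2 (network and broadcast)
Usable hosts: 4194302


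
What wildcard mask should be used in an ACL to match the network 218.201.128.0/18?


Subnet mask: 255.255.192.0
Wildcard = 255.255.255.255 - subnet mask
255 - 255 = 0
255 - 255 = 0
255 - 192 = 63
255 - 0 = 255
Wildcard: 0.0.63.255


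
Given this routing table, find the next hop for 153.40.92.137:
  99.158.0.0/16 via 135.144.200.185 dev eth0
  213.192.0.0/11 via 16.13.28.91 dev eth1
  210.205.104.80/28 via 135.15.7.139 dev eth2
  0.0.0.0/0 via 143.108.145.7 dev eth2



Longest prefix match for 153.40.92.137:
  /16 99.158.0.0: no
  /11 213.192.0.0: no
  /28 210.205.104.80: no
  /0 0.0.0.0: MATCH
Selected: next-hop 143.108.145.7 via eth2 (matched /0)


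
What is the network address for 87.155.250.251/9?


IP:   01010111.10011011.11111010.11111011
Mask: 11111111.10000000.00000000.00000000
AND operation:
Net:  01010111.10000000.00000000.00000000
Network: 87.128.0.0/9


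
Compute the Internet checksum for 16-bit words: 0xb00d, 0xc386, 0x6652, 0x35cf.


Sum all words (with carry folding):
+ 0xb00d = 0xb00d
+ 0xc386 = 0x7394
+ 0x6652 = 0xd9e6
+ 0x35cf = 0x0fb6
One's complement: ~0x0fb6
Checksum = 0xf049


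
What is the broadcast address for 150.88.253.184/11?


Network: 150.64.0.0/11
Host bits = 21
Set all host bits to 1:
Broadcast: 150.95.255.255


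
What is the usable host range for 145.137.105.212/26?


Network: 145.137.105.192
Broadcast: 145.137.105.255
First usable = network + 1
Last usable = broadcast - 1
Range: 145.137.105.193 to 145.137.105.254


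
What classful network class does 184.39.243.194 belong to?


First octet: 184
Binary: 10111000
10xxxxxx -> Class B (128-191)
Class B, default mask 255.255.0.0 (/16)


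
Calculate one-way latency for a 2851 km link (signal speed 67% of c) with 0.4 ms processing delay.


Speed = 0.67 * 3e5 km/s = 201000 km/s
Propagation delay = 2851 / 201000 = 0.0142 s = 14.1841 ms
Processing delay = 0.4 ms
Total one-way latency = 14.5841 ms


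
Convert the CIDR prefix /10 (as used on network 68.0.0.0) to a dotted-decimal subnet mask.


/10 means 10 network bits, 22 host bits
Binary: 11111111110000000000000000000000
Mask: 255.192.0.0


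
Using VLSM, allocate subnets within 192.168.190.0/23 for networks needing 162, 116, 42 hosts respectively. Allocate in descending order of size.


162 hosts -> /24 (254 usable): 192.168.190.0/24
116 hosts -> /25 (126 usable): 192.168.191.0/25
42 hosts -> /26 (62 usable): 192.168.191.128/26
Allocation: 192.168.190.0/24 (162 hosts, 254 usable); 192.168.191.0/25 (116 hosts, 126 usable); 192.168.191.128/26 (42 hosts, 62 usable)


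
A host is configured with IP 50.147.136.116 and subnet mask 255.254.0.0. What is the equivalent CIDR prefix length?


Binary: 11111111.11111110.00000000.00000000
Count leading 1s
Prefix: /15


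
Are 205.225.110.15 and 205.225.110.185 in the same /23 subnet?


Mask: 255.255.254.0
205.225.110.15 AND mask = 205.225.110.0
205.225.110.185 AND mask = 205.225.110.0
Yes, same subnet (205.225.110.0)


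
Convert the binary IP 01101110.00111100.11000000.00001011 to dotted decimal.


01101110 = 110
00111100 = 60
11000000 = 192
00001011 = 11
IP: 110.60.192.11


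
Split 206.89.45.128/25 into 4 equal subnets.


New prefix = 25 + 2 = 27
Each subnet has 32 addresses
  206.89.45.128/27
  206.89.45.160/27
  206.89.45.192/27
  206.89.45.224/27
Subnets: 206.89.45.128/27, 206.89.45.160/27, 206.89.45.192/27, 206.89.45.224/27


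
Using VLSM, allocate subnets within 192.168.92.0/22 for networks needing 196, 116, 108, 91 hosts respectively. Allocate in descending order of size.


196 hosts -> /24 (254 usable): 192.168.92.0/24
116 hosts -> /25 (126 usable): 192.168.93.0/25
108 hosts -> /25 (126 usable): 192.168.93.128/25
91 hosts -> /25 (126 usable): 192.168.94.0/25
Allocation: 192.168.92.0/24 (196 hosts, 254 usable); 192.168.93.0/25 (116 hosts, 126 usable); 192.168.93.128/25 (108 hosts, 126 usable); 192.168.94.0/25 (91 hosts, 126 usable)


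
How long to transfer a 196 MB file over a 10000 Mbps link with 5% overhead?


Effective throughput = 10000 * (1 - 5/100) = 9500 Mbps
File size in Mb = 196 * 8 = 1568 Mb
Time = 1568 / 9500
Time = 0.1651 seconds


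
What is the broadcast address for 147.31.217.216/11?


Network: 147.0.0.0/11
Host bits = 21
Set all host bits to 1:
Broadcast: 147.31.255.255


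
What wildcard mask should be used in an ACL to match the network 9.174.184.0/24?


Subnet mask: 255.255.255.0
Wildcard = 255.255.255.255 - subnet mask
255 - 255 = 0
255 - 255 = 0
255 - 255 = 0
255 - 0 = 255
Wildcard: 0.0.0.255


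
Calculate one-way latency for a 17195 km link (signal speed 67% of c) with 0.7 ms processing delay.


Speed = 0.67 * 3e5 km/s = 201000 km/s
Propagation delay = 17195 / 201000 = 0.0855 s = 85.5473 ms
Processing delay = 0.7 ms
Total one-way latency = 86.2473 ms


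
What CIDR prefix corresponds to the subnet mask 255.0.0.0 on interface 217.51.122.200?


Binary: 11111111.00000000.00000000.00000000
Count leading 1s
Prefix: /8


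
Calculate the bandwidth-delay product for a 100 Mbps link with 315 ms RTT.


BDP = bandwidth * RTT
= 100 Mbps * 315 ms
= 100 * 1e6 * 315 / 1000 bits
= 31500000 bits
= 3937500 bytes
= 3845.2148 KB
BDP = 31500000 bits (3937500 bytes)


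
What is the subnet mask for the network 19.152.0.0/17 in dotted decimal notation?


/17 means 17 network bits, 15 host bits
Binary: 11111111111111111000000000000000
Mask: 255.255.128.0


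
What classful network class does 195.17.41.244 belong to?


First octet: 195
Binary: 11000011
110xxxxx -> Class C (192-223)
Class C, default mask 255.255.255.0 (/24)


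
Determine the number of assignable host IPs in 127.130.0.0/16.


Host bits = 32 - 16 = 16
Total addresses = 2^16 = 65536
Usable = total - 2 (network and broadcast)
Usable hosts: 65534


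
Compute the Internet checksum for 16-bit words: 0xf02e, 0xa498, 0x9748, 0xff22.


Sum all words (with carry folding):
+ 0xf02e = 0xf02e
+ 0xa498 = 0x94c7
+ 0x9748 = 0x2c10
+ 0xff22 = 0x2b33
One's complement: ~0x2b33
Checksum = 0xd4cc


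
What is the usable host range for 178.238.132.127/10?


Network: 178.192.0.0
Broadcast: 178.255.255.255
First usable = network + 1
Last usable = broadcast - 1
Range: 178.192.0.1 to 178.255.255.254


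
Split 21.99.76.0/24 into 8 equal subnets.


New prefix = 24 + 3 = 27
Each subnet has 32 addresses
  21.99.76.0/27
  21.99.76.32/27
  21.99.76.64/27
  21.99.76.96/27
  21.99.76.128/27
  21.99.76.160/27
  21.99.76.192/27
  21.99.76.224/27
Subnets: 21.99.76.0/27, 21.99.76.32/27, 21.99.76.64/27, 21.99.76.96/27, 21.99.76.128/27, 21.99.76.160/27, 21.99.76.192/27, 21.99.76.224/27


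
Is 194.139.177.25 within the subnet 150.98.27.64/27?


Subnet network: 150.98.27.64
Test IP AND mask: 194.139.177.0
No, 194.139.177.25 is not in 150.98.27.64/27


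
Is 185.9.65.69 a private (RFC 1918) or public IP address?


RFC 1918 private ranges:
  10.0.0.0/8 (10.0.0.0 - 10.255.255.255)
  172.16.0.0/12 (172.16.0.0 - 172.31.255.255)
  192.168.0.0/16 (192.168.0.0 - 192.168.255.255)
Public (not in any RFC 1918 range)


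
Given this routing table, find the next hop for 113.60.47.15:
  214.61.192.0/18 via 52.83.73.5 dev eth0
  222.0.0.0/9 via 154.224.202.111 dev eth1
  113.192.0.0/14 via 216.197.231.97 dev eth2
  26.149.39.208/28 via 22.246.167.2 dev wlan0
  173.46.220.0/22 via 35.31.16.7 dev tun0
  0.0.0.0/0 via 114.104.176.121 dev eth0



Longest prefix match for 113.60.47.15:
  /18 214.61.192.0: no
  /9 222.0.0.0: no
  /14 113.192.0.0: no
  /28 26.149.39.208: no
  /22 173.46.220.0: no
  /0 0.0.0.0: MATCH
Selected: next-hop 114.104.176.121 via eth0 (matched /0)


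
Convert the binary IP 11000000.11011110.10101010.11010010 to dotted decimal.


11000000 = 192
11011110 = 222
10101010 = 170
11010010 = 210
IP: 192.222.170.210


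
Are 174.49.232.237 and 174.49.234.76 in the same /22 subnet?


Mask: 255.255.252.0
174.49.232.237 AND mask = 174.49.232.0
174.49.234.76 AND mask = 174.49.232.0
Yes, same subnet (174.49.232.0)


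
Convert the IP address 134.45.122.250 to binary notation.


134 = 10000110
45 = 00101101
122 = 01111010
250 = 11111010
Binary: 10000110.00101101.01111010.11111010


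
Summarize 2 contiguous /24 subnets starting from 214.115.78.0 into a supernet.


Original prefix: /24
Number of subnets: 2 = 2^1
New prefix = 24 - 1 = 23
Supernet: 214.115.78.0/23


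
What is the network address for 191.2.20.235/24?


IP:   10111111.00000010.00010100.11101011
Mask: 11111111.11111111.11111111.00000000
AND operation:
Net:  10111111.00000010.00010100.00000000
Network: 191.2.20.0/24


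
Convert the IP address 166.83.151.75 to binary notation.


166 = 10100110
83 = 01010011
151 = 10010111
75 = 01001011
Binary: 10100110.01010011.10010111.01001011


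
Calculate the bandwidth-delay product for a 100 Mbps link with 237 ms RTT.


BDP = bandwidth * RTT
= 100 Mbps * 237 ms
= 100 * 1e6 * 237 / 1000 bits
= 23700000 bits
= 2962500 bytes
= 2893.0664 KB
BDP = 23700000 bits (2962500 bytes)


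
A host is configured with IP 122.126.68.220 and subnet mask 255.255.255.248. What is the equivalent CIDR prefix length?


Binary: 11111111.11111111.11111111.11111000
Count leading 1s
Prefix: /29


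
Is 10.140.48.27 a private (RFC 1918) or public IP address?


RFC 1918 private ranges:
  10.0.0.0/8 (10.0.0.0 - 10.255.255.255)
  172.16.0.0/12 (172.16.0.0 - 172.31.255.255)
  192.168.0.0/16 (192.168.0.0 - 192.168.255.255)
Private (in 10.0.0.0/8)


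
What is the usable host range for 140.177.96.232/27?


Network: 140.177.96.224
Broadcast: 140.177.96.255
First usable = network + 1
Last usable = broadcast - 1
Range: 140.177.96.225 to 140.177.96.254


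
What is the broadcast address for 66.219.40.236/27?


Network: 66.219.40.224/27
Host bits = 5
Set all host bits to 1:
Broadcast: 66.219.40.255


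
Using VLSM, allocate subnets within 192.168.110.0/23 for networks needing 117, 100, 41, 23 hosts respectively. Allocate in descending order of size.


117 hosts -> /25 (126 usable): 192.168.110.0/25
100 hosts -> /25 (126 usable): 192.168.110.128/25
41 hosts -> /26 (62 usable): 192.168.111.0/26
23 hosts -> /27 (30 usable): 192.168.111.64/27
Allocation: 192.168.110.0/25 (117 hosts, 126 usable); 192.168.110.128/25 (100 hosts, 126 usable); 192.168.111.0/26 (41 hosts, 62 usable); 192.168.111.64/27 (23 hosts, 30 usable)


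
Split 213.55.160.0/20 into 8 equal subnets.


New prefix = 20 + 3 = 23
Each subnet has 512 addresses
  213.55.160.0/23
  213.55.162.0/23
  213.55.164.0/23
  213.55.166.0/23
  213.55.168.0/23
  213.55.170.0/23
  213.55.172.0/23
  213.55.174.0/23
Subnets: 213.55.160.0/23, 213.55.162.0/23, 213.55.164.0/23, 213.55.166.0/23, 213.55.168.0/23, 213.55.170.0/23, 213.55.172.0/23, 213.55.174.0/23


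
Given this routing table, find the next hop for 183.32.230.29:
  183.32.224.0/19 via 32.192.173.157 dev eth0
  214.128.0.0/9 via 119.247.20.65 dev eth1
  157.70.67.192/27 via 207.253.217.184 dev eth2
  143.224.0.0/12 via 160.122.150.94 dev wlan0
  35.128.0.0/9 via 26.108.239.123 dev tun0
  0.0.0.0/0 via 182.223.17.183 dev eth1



Longest prefix match for 183.32.230.29:
  /19 183.32.224.0: MATCH
  /9 214.128.0.0: no
  /27 157.70.67.192: no
  /12 143.224.0.0: no
  /9 35.128.0.0: no
  /0 0.0.0.0: MATCH
Selected: next-hop 32.192.173.157 via eth0 (matched /19)


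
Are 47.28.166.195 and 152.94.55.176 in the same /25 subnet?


Mask: 255.255.255.128
47.28.166.195 AND mask = 47.28.166.128
152.94.55.176 AND mask = 152.94.55.128
No, different subnets (47.28.166.128 vs 152.94.55.128)


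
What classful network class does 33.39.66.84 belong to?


First octet: 33
Binary: 00100001
0xxxxxxx -> Class A (1-126)
Class A, default mask 255.0.0.0 (/8)


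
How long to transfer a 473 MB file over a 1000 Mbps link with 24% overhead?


Effective throughput = 1000 * (1 - 24/100) = 760 Mbps
File size in Mb = 473 * 8 = 3784 Mb
Time = 3784 / 760
Time = 4.9789 seconds


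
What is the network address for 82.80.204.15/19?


IP:   01010010.01010000.11001100.00001111
Mask: 11111111.11111111.11100000.00000000
AND operation:
Net:  01010010.01010000.11000000.00000000
Network: 82.80.192.0/19


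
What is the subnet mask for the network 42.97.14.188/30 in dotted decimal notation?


/30 means 30 network bits, 2 host bits
Binary: 11111111111111111111111111111100
Mask: 255.255.255.252


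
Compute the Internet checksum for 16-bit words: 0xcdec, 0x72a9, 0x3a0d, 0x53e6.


Sum all words (with carry folding):
+ 0xcdec = 0xcdec
+ 0x72a9 = 0x4096
+ 0x3a0d = 0x7aa3
+ 0x53e6 = 0xce89
One's complement: ~0xce89
Checksum = 0x3176


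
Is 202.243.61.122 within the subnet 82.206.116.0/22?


Subnet network: 82.206.116.0
Test IP AND mask: 202.243.60.0
No, 202.243.61.122 is not in 82.206.116.0/22


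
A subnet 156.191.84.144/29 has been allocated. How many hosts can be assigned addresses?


Host bits = 32 - 29 = 3
Total addresses = 2^3 = 8
Usable = total - 2 (network and broadcast)
Usable hosts: 6


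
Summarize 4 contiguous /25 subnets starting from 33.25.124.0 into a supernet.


Original prefix: /25
Number of subnets: 4 = 2^2
New prefix = 25 - 2 = 23
Supernet: 33.25.124.0/23


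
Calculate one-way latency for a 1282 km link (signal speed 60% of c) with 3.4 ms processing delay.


Speed = 0.6 * 3e5 km/s = 180000 km/s
Propagation delay = 1282 / 180000 = 0.0071 s = 7.1222 ms
Processing delay = 3.4 ms
Total one-way latency = 10.5222 ms


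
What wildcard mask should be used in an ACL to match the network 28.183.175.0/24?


Subnet mask: 255.255.255.0
Wildcard = 255.255.255.255 - subnet mask
255 - 255 = 0
255 - 255 = 0
255 - 255 = 0
255 - 0 = 255
Wildcard: 0.0.0.255


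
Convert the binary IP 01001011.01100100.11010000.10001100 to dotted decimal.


01001011 = 75
01100100 = 100
11010000 = 208
10001100 = 140
IP: 75.100.208.140


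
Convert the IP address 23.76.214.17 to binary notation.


23 = 00010111
76 = 01001100
214 = 11010110
17 = 00010001
Binary: 00010111.01001100.11010110.00010001


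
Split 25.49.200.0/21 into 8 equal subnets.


New prefix = 21 + 3 = 24
Each subnet has 256 addresses
  25.49.200.0/24
  25.49.201.0/24
  25.49.202.0/24
  25.49.203.0/24
  25.49.204.0/24
  25.49.205.0/24
  25.49.206.0/24
  25.49.207.0/24
Subnets: 25.49.200.0/24, 25.49.201.0/24, 25.49.202.0/24, 25.49.203.0/24, 25.49.204.0/24, 25.49.205.0/24, 25.49.206.0/24, 25.49.207.0/24


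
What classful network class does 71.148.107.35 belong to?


First octet: 71
Binary: 01000111
0xxxxxxx -> Class A (1-126)
Class A, default mask 255.0.0.0 (/8)


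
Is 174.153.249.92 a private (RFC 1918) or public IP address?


RFC 1918 private ranges:
  10.0.0.0/8 (10.0.0.0 - 10.255.255.255)
  172.16.0.0/12 (172.16.0.0 - 172.31.255.255)
  192.168.0.0/16 (192.168.0.0 - 192.168.255.255)
Public (not in any RFC 1918 range)


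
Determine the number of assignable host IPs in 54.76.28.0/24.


Host bits = 32 - 24 = 8
Total addresses = 2^8 = 256
Usable = total - 2 (network and broadcast)
Usable hosts: 254


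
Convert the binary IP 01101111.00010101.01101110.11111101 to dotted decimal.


01101111 = 111
00010101 = 21
01101110 = 110
11111101 = 253
IP: 111.21.110.253


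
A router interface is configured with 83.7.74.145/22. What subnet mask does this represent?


/22 means 22 network bits, 10 host bits
Binary: 11111111111111111111110000000000
Mask: 255.255.252.0
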